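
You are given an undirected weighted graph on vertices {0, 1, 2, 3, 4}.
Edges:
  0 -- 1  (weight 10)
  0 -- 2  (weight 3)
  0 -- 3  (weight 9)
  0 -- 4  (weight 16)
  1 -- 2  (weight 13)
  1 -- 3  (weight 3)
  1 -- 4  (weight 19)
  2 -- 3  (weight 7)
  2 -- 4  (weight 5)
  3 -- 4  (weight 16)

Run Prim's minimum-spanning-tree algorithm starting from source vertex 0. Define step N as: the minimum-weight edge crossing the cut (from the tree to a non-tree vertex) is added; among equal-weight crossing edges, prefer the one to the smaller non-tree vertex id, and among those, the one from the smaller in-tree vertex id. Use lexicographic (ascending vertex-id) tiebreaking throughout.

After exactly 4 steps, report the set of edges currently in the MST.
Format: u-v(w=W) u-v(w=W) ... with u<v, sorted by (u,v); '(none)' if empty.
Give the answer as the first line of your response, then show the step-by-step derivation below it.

0-2(w=3) 1-3(w=3) 2-3(w=7) 2-4(w=5)

step 1: add edge 0-2 (w=3); MST = {0-2(w=3)}
step 2: add edge 2-4 (w=5); MST = {0-2(w=3) 2-4(w=5)}
step 3: add edge 2-3 (w=7); MST = {0-2(w=3) 2-3(w=7) 2-4(w=5)}
step 4: add edge 1-3 (w=3); MST = {0-2(w=3) 1-3(w=3) 2-3(w=7) 2-4(w=5)}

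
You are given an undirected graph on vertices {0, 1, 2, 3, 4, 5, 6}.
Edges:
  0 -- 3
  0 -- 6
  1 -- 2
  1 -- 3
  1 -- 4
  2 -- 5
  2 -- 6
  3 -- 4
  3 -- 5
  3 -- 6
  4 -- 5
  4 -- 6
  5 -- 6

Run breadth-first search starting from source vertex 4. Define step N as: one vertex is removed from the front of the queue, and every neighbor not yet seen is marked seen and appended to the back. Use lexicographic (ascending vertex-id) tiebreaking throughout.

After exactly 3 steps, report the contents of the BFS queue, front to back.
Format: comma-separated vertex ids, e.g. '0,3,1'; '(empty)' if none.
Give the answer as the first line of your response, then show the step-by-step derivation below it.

5,6,2,0

step 1: dequeue 4; queue=[1,3,5,6]; order=4
step 2: dequeue 1; queue=[3,5,6,2]; order=4,1
step 3: dequeue 3; queue=[5,6,2,0]; order=4,1,3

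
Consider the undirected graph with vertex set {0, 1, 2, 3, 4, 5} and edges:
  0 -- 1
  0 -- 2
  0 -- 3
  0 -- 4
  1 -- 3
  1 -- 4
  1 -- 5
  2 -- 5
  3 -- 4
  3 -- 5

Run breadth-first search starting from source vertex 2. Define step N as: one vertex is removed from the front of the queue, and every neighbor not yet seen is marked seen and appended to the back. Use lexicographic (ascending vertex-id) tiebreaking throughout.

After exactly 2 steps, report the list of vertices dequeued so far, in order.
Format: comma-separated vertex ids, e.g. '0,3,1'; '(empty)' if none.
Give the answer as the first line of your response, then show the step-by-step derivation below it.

2,0

step 1: dequeue 2; queue=[0,5]; order=2
step 2: dequeue 0; queue=[5,1,3,4]; order=2,0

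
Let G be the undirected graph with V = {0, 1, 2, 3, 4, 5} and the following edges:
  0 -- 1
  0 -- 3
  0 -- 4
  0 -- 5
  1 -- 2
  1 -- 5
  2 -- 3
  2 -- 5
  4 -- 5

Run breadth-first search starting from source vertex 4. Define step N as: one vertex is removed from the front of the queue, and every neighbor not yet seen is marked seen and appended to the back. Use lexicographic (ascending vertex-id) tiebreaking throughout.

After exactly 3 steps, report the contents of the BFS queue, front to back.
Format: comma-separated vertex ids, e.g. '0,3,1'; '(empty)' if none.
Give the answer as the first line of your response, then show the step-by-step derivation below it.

1,3,2

step 1: dequeue 4; queue=[0,5]; order=4
step 2: dequeue 0; queue=[5,1,3]; order=4,0
step 3: dequeue 5; queue=[1,3,2]; order=4,0,5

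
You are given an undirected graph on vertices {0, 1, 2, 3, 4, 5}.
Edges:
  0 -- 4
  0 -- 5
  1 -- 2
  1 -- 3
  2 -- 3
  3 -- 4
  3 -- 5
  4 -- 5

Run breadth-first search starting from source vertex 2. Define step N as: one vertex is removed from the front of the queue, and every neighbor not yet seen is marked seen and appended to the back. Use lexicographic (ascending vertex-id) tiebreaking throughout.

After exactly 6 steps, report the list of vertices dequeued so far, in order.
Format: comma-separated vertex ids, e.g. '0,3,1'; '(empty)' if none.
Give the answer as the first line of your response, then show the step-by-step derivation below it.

2,1,3,4,5,0

step 1: dequeue 2; queue=[1,3]; order=2
step 2: dequeue 1; queue=[3]; order=2,1
step 3: dequeue 3; queue=[4,5]; order=2,1,3
step 4: dequeue 4; queue=[5,0]; order=2,1,3,4
step 5: dequeue 5; queue=[0]; order=2,1,3,4,5
step 6: dequeue 0; queue=[(empty)]; order=2,1,3,4,5,0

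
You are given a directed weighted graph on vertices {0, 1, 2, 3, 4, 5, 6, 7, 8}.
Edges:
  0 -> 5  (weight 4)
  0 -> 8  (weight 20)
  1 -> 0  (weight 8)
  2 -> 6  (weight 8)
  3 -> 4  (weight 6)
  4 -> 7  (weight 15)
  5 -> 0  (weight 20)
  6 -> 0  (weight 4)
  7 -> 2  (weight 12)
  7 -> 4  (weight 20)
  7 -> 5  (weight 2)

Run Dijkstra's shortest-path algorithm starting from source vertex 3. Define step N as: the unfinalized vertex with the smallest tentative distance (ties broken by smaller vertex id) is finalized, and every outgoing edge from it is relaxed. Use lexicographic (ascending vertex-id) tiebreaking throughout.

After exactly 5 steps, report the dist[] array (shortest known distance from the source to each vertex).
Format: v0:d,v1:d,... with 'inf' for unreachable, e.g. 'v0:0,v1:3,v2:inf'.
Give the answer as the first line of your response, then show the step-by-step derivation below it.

v0:43,v1:inf,v2:33,v3:0,v4:6,v5:23,v6:41,v7:21,v8:inf

step 1: dist = v0:inf,v1:inf,v2:inf,v3:0,v4:6,v5:inf,v6:inf,v7:inf,v8:inf
step 2: dist = v0:inf,v1:inf,v2:inf,v3:0,v4:6,v5:inf,v6:inf,v7:21,v8:inf
step 3: dist = v0:inf,v1:inf,v2:33,v3:0,v4:6,v5:23,v6:inf,v7:21,v8:inf
step 4: dist = v0:43,v1:inf,v2:33,v3:0,v4:6,v5:23,v6:inf,v7:21,v8:inf
step 5: dist = v0:43,v1:inf,v2:33,v3:0,v4:6,v5:23,v6:41,v7:21,v8:inf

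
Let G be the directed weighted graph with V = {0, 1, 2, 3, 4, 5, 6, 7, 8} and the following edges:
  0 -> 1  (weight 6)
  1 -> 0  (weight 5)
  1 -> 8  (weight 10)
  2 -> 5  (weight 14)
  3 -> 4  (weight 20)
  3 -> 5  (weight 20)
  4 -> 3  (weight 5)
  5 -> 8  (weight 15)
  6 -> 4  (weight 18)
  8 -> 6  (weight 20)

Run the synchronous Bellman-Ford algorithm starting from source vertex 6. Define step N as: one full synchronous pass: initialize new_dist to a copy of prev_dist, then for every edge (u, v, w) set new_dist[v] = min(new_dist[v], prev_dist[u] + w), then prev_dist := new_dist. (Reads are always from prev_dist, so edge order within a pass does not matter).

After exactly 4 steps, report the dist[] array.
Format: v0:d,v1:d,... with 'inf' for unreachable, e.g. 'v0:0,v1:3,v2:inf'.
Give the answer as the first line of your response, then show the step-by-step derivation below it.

v0:inf,v1:inf,v2:inf,v3:23,v4:18,v5:43,v6:0,v7:inf,v8:58

step 1: dist = v0:inf,v1:inf,v2:inf,v3:inf,v4:18,v5:inf,v6:0,v7:inf,v8:inf
step 2: dist = v0:inf,v1:inf,v2:inf,v3:23,v4:18,v5:inf,v6:0,v7:inf,v8:inf
step 3: dist = v0:inf,v1:inf,v2:inf,v3:23,v4:18,v5:43,v6:0,v7:inf,v8:inf
step 4: dist = v0:inf,v1:inf,v2:inf,v3:23,v4:18,v5:43,v6:0,v7:inf,v8:58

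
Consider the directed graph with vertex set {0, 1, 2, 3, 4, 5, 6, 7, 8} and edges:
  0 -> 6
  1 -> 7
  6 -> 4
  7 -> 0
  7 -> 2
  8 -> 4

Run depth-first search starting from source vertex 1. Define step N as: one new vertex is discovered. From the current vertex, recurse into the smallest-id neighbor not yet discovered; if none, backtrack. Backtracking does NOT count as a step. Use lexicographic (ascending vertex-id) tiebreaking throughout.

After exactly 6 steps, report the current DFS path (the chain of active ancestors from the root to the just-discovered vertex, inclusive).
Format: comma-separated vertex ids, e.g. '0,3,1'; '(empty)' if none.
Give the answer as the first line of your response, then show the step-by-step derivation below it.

1,7,2

step 1: discover 1; path=1; order=1
step 2: discover 7; path=1>7; order=1,7
step 3: discover 0; path=1>7>0; order=1,7,0
step 4: discover 6; path=1>7>0>6; order=1,7,0,6
step 5: discover 4; path=1>7>0>6>4; order=1,7,0,6,4
step 6: discover 2; path=1>7>2; order=1,7,0,6,4,2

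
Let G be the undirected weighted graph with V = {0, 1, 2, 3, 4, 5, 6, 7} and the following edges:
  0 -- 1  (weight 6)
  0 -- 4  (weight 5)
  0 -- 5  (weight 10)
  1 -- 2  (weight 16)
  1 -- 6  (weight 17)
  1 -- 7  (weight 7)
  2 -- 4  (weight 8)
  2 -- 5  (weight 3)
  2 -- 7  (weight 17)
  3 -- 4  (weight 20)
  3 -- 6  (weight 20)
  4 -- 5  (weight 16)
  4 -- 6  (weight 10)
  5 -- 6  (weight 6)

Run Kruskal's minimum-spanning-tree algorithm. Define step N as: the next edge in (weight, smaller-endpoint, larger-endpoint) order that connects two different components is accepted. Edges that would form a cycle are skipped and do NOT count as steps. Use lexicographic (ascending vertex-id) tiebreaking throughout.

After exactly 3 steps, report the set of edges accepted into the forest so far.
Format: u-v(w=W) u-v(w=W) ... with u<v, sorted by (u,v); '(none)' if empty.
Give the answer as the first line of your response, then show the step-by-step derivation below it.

0-1(w=6) 0-4(w=5) 2-5(w=3)

step 1: add edge 2-5 (w=3); MST = {2-5(w=3)}
step 2: add edge 0-4 (w=5); MST = {0-4(w=5) 2-5(w=3)}
step 3: add edge 0-1 (w=6); MST = {0-1(w=6) 0-4(w=5) 2-5(w=3)}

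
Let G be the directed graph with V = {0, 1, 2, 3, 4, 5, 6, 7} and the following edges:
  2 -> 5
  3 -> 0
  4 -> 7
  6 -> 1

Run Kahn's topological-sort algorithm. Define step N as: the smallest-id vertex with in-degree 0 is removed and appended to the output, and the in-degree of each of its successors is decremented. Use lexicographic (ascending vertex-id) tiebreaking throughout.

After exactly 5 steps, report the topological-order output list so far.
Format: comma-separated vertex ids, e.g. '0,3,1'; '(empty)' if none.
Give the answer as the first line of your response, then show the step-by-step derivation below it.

2,3,0,4,5

step 1: output 2; order=[2]; indeg=(1,1,0,0,0,0,0,1)
step 2: output 3; order=[2,3]; indeg=(0,1,0,0,0,0,0,1)
step 3: output 0; order=[2,3,0]; indeg=(0,1,0,0,0,0,0,1)
step 4: output 4; order=[2,3,0,4]; indeg=(0,1,0,0,0,0,0,0)
step 5: output 5; order=[2,3,0,4,5]; indeg=(0,1,0,0,0,0,0,0)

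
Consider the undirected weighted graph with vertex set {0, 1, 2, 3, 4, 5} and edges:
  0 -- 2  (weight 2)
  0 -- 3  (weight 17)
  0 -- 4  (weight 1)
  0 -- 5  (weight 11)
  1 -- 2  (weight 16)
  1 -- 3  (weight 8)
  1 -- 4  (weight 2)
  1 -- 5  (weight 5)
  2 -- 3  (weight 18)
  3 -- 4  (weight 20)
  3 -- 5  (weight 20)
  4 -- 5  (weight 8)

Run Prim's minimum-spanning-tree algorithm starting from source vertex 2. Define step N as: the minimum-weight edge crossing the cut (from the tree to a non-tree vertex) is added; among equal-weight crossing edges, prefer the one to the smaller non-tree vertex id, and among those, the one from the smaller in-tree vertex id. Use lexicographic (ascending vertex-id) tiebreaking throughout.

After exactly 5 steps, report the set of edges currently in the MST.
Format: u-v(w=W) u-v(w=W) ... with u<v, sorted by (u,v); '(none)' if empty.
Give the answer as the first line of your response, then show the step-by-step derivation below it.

0-2(w=2) 0-4(w=1) 1-3(w=8) 1-4(w=2) 1-5(w=5)

step 1: add edge 0-2 (w=2); MST = {0-2(w=2)}
step 2: add edge 0-4 (w=1); MST = {0-2(w=2) 0-4(w=1)}
step 3: add edge 1-4 (w=2); MST = {0-2(w=2) 0-4(w=1) 1-4(w=2)}
step 4: add edge 1-5 (w=5); MST = {0-2(w=2) 0-4(w=1) 1-4(w=2) 1-5(w=5)}
step 5: add edge 1-3 (w=8); MST = {0-2(w=2) 0-4(w=1) 1-3(w=8) 1-4(w=2) 1-5(w=5)}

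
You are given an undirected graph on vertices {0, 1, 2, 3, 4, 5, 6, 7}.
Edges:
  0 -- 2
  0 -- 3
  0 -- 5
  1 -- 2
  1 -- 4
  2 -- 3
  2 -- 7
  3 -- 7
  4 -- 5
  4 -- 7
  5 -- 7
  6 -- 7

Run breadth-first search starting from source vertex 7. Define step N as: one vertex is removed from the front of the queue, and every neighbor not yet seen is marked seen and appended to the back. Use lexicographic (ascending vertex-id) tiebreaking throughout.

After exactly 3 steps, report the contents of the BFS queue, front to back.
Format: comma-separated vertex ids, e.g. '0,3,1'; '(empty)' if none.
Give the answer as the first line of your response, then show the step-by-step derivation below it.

4,5,6,0,1

step 1: dequeue 7; queue=[2,3,4,5,6]; order=7
step 2: dequeue 2; queue=[3,4,5,6,0,1]; order=7,2
step 3: dequeue 3; queue=[4,5,6,0,1]; order=7,2,3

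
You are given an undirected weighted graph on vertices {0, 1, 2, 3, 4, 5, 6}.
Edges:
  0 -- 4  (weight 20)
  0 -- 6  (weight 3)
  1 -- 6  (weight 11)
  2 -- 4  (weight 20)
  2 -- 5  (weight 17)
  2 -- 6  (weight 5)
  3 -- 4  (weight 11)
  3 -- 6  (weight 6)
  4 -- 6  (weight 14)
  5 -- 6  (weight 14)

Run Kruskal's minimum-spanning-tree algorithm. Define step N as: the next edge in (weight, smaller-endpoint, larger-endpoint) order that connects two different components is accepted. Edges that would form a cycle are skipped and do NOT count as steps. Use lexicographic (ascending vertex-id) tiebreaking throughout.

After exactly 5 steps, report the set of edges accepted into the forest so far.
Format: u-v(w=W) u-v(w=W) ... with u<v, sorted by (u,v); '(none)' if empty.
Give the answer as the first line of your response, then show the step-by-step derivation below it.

0-6(w=3) 1-6(w=11) 2-6(w=5) 3-4(w=11) 3-6(w=6)

step 1: add edge 0-6 (w=3); MST = {0-6(w=3)}
step 2: add edge 2-6 (w=5); MST = {0-6(w=3) 2-6(w=5)}
step 3: add edge 3-6 (w=6); MST = {0-6(w=3) 2-6(w=5) 3-6(w=6)}
step 4: add edge 1-6 (w=11); MST = {0-6(w=3) 1-6(w=11) 2-6(w=5) 3-6(w=6)}
step 5: add edge 3-4 (w=11); MST = {0-6(w=3) 1-6(w=11) 2-6(w=5) 3-4(w=11) 3-6(w=6)}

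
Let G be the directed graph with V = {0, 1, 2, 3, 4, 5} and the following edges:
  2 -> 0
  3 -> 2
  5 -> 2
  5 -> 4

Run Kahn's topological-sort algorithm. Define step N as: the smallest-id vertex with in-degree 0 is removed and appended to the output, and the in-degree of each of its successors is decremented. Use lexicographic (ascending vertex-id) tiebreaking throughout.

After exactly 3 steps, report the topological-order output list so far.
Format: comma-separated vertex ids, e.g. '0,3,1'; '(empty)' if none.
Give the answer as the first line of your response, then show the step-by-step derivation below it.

1,3,5

step 1: output 1; order=[1]; indeg=(1,0,2,0,1,0)
step 2: output 3; order=[1,3]; indeg=(1,0,1,0,1,0)
step 3: output 5; order=[1,3,5]; indeg=(1,0,0,0,0,0)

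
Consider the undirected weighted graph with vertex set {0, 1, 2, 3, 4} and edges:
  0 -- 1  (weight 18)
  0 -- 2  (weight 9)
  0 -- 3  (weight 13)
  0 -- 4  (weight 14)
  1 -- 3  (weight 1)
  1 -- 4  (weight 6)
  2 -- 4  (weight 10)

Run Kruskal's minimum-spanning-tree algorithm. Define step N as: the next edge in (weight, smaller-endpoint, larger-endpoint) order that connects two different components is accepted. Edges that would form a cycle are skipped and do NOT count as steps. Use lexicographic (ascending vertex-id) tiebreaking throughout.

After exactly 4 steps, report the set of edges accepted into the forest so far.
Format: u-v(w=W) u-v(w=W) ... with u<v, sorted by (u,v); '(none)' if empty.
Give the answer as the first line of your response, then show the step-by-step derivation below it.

0-2(w=9) 1-3(w=1) 1-4(w=6) 2-4(w=10)

step 1: add edge 1-3 (w=1); MST = {1-3(w=1)}
step 2: add edge 1-4 (w=6); MST = {1-3(w=1) 1-4(w=6)}
step 3: add edge 0-2 (w=9); MST = {0-2(w=9) 1-3(w=1) 1-4(w=6)}
step 4: add edge 2-4 (w=10); MST = {0-2(w=9) 1-3(w=1) 1-4(w=6) 2-4(w=10)}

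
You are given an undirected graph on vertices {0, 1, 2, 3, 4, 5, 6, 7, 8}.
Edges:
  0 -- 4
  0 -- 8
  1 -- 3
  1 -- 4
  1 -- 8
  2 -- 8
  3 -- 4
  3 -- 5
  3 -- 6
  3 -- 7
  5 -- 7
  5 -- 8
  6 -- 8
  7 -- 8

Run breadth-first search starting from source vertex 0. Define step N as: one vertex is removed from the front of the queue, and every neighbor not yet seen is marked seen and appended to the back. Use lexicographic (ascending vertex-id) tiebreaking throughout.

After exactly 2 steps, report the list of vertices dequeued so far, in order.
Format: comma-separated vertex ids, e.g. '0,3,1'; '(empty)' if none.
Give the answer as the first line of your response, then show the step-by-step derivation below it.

0,4

step 1: dequeue 0; queue=[4,8]; order=0
step 2: dequeue 4; queue=[8,1,3]; order=0,4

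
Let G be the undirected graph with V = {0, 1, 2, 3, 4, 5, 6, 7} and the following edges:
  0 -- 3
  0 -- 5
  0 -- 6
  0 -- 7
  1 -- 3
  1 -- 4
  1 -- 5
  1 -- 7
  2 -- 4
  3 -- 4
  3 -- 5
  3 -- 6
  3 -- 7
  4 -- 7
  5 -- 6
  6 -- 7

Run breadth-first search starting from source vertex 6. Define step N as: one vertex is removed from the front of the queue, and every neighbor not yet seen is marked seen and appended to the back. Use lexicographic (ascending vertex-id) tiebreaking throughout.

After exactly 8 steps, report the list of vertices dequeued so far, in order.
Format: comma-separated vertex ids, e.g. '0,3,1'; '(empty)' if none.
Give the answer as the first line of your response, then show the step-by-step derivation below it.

6,0,3,5,7,1,4,2

step 1: dequeue 6; queue=[0,3,5,7]; order=6
step 2: dequeue 0; queue=[3,5,7]; order=6,0
step 3: dequeue 3; queue=[5,7,1,4]; order=6,0,3
step 4: dequeue 5; queue=[7,1,4]; order=6,0,3,5
step 5: dequeue 7; queue=[1,4]; order=6,0,3,5,7
step 6: dequeue 1; queue=[4]; order=6,0,3,5,7,1
step 7: dequeue 4; queue=[2]; order=6,0,3,5,7,1,4
step 8: dequeue 2; queue=[(empty)]; order=6,0,3,5,7,1,4,2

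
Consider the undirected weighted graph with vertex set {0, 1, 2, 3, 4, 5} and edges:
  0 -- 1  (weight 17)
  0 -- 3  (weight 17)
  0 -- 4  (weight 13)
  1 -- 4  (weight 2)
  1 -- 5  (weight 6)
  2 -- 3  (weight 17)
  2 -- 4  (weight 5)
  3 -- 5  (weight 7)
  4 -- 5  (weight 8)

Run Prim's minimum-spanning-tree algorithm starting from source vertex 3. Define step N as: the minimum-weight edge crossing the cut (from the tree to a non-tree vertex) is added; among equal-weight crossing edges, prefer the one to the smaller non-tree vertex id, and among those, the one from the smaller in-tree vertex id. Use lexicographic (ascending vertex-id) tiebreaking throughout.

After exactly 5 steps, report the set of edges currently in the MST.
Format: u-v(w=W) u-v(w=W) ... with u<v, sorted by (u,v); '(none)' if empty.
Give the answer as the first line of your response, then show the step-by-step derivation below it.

0-4(w=13) 1-4(w=2) 1-5(w=6) 2-4(w=5) 3-5(w=7)

step 1: add edge 3-5 (w=7); MST = {3-5(w=7)}
step 2: add edge 1-5 (w=6); MST = {1-5(w=6) 3-5(w=7)}
step 3: add edge 1-4 (w=2); MST = {1-4(w=2) 1-5(w=6) 3-5(w=7)}
step 4: add edge 2-4 (w=5); MST = {1-4(w=2) 1-5(w=6) 2-4(w=5) 3-5(w=7)}
step 5: add edge 0-4 (w=13); MST = {0-4(w=13) 1-4(w=2) 1-5(w=6) 2-4(w=5) 3-5(w=7)}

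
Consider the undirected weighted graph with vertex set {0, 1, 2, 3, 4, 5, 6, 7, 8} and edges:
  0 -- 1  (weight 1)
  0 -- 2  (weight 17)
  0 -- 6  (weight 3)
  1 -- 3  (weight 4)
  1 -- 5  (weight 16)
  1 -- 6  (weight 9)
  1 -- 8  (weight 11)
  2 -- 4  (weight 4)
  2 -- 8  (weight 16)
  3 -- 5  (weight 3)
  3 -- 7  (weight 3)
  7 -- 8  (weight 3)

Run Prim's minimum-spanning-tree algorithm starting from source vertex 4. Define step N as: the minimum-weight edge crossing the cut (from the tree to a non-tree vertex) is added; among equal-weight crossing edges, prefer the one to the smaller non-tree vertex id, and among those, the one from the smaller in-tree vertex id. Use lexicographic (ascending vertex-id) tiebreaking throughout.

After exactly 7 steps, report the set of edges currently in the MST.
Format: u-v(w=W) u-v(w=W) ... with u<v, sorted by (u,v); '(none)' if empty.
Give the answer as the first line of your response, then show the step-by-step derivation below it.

0-1(w=1) 1-3(w=4) 2-4(w=4) 2-8(w=16) 3-5(w=3) 3-7(w=3) 7-8(w=3)

step 1: add edge 2-4 (w=4); MST = {2-4(w=4)}
step 2: add edge 2-8 (w=16); MST = {2-4(w=4) 2-8(w=16)}
step 3: add edge 7-8 (w=3); MST = {2-4(w=4) 2-8(w=16) 7-8(w=3)}
step 4: add edge 3-7 (w=3); MST = {2-4(w=4) 2-8(w=16) 3-7(w=3) 7-8(w=3)}
step 5: add edge 3-5 (w=3); MST = {2-4(w=4) 2-8(w=16) 3-5(w=3) 3-7(w=3) 7-8(w=3)}
step 6: add edge 1-3 (w=4); MST = {1-3(w=4) 2-4(w=4) 2-8(w=16) 3-5(w=3) 3-7(w=3) 7-8(w=3)}
step 7: add edge 0-1 (w=1); MST = {0-1(w=1) 1-3(w=4) 2-4(w=4) 2-8(w=16) 3-5(w=3) 3-7(w=3) 7-8(w=3)}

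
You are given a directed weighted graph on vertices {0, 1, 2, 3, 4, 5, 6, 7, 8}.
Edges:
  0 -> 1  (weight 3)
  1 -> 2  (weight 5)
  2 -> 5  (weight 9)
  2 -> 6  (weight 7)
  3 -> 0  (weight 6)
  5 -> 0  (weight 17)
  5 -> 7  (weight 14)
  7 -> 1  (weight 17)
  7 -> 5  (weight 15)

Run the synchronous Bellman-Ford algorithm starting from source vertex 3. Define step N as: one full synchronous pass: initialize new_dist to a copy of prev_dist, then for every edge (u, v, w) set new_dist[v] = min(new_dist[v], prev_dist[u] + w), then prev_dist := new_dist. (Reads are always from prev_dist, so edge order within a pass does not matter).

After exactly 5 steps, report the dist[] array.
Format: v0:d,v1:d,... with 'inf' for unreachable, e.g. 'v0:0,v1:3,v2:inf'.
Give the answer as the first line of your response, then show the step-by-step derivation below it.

v0:6,v1:9,v2:14,v3:0,v4:inf,v5:23,v6:21,v7:37,v8:inf

step 1: dist = v0:6,v1:inf,v2:inf,v3:0,v4:inf,v5:inf,v6:inf,v7:inf,v8:inf
step 2: dist = v0:6,v1:9,v2:inf,v3:0,v4:inf,v5:inf,v6:inf,v7:inf,v8:inf
step 3: dist = v0:6,v1:9,v2:14,v3:0,v4:inf,v5:inf,v6:inf,v7:inf,v8:inf
step 4: dist = v0:6,v1:9,v2:14,v3:0,v4:inf,v5:23,v6:21,v7:inf,v8:inf
step 5: dist = v0:6,v1:9,v2:14,v3:0,v4:inf,v5:23,v6:21,v7:37,v8:inf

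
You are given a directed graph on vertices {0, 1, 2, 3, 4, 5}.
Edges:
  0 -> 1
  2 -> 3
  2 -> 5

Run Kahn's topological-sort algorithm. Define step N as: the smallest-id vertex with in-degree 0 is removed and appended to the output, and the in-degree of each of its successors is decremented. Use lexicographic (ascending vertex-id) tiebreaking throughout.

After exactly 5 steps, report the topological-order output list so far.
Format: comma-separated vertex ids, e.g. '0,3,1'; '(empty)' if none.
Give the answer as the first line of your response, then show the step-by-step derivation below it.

0,1,2,3,4

step 1: output 0; order=[0]; indeg=(0,0,0,1,0,1)
step 2: output 1; order=[0,1]; indeg=(0,0,0,1,0,1)
step 3: output 2; order=[0,1,2]; indeg=(0,0,0,0,0,0)
step 4: output 3; order=[0,1,2,3]; indeg=(0,0,0,0,0,0)
step 5: output 4; order=[0,1,2,3,4]; indeg=(0,0,0,0,0,0)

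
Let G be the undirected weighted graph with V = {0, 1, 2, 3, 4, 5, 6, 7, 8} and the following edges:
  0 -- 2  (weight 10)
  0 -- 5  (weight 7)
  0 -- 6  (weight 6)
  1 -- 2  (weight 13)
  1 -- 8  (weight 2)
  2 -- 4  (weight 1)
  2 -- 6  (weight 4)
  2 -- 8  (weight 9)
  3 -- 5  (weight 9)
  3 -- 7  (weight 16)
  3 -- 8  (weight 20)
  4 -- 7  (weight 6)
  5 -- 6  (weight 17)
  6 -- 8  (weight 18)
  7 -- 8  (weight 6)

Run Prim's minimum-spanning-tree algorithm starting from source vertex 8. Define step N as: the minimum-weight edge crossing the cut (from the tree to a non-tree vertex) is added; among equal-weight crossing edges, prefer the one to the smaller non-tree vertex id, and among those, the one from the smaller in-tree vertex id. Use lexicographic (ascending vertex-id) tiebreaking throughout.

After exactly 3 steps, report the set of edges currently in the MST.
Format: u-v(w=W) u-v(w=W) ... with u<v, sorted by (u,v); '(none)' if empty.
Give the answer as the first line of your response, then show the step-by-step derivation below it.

1-8(w=2) 4-7(w=6) 7-8(w=6)

step 1: add edge 1-8 (w=2); MST = {1-8(w=2)}
step 2: add edge 7-8 (w=6); MST = {1-8(w=2) 7-8(w=6)}
step 3: add edge 4-7 (w=6); MST = {1-8(w=2) 4-7(w=6) 7-8(w=6)}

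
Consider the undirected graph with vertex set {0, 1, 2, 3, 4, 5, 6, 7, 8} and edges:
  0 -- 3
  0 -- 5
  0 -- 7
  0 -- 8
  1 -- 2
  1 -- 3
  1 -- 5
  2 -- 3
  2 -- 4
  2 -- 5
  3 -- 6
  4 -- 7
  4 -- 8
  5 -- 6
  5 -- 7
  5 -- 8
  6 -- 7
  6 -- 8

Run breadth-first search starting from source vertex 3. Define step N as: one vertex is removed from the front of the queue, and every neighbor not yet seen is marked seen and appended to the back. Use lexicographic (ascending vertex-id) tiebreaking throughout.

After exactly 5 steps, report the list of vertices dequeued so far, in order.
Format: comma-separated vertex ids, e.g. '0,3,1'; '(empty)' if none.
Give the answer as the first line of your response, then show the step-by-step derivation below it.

3,0,1,2,6

step 1: dequeue 3; queue=[0,1,2,6]; order=3
step 2: dequeue 0; queue=[1,2,6,5,7,8]; order=3,0
step 3: dequeue 1; queue=[2,6,5,7,8]; order=3,0,1
step 4: dequeue 2; queue=[6,5,7,8,4]; order=3,0,1,2
step 5: dequeue 6; queue=[5,7,8,4]; order=3,0,1,2,6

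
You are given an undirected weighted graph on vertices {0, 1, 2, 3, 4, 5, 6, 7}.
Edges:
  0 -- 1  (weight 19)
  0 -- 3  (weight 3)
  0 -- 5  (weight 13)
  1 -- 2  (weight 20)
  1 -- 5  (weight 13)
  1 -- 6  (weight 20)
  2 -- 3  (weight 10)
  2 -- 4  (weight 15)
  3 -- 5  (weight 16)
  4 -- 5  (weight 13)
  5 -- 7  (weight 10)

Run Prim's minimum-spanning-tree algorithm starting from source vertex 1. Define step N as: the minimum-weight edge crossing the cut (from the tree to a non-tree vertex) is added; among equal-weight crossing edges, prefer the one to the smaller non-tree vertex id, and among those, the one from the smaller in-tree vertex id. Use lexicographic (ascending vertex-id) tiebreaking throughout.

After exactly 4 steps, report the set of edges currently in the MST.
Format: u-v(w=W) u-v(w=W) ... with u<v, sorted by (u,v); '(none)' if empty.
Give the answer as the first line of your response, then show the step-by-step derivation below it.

0-3(w=3) 0-5(w=13) 1-5(w=13) 5-7(w=10)

step 1: add edge 1-5 (w=13); MST = {1-5(w=13)}
step 2: add edge 5-7 (w=10); MST = {1-5(w=13) 5-7(w=10)}
step 3: add edge 0-5 (w=13); MST = {0-5(w=13) 1-5(w=13) 5-7(w=10)}
step 4: add edge 0-3 (w=3); MST = {0-3(w=3) 0-5(w=13) 1-5(w=13) 5-7(w=10)}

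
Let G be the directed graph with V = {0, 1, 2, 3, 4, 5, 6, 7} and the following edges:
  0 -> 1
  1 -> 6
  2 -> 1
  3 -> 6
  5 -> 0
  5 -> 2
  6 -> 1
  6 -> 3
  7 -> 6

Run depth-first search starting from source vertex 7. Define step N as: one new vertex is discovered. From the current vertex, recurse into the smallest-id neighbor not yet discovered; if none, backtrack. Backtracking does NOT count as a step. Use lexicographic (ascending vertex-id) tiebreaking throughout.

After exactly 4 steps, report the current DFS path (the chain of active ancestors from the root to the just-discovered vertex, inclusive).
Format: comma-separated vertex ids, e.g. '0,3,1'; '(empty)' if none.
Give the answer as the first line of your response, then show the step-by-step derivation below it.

7,6,3

step 1: discover 7; path=7; order=7
step 2: discover 6; path=7>6; order=7,6
step 3: discover 1; path=7>6>1; order=7,6,1
step 4: discover 3; path=7>6>3; order=7,6,1,3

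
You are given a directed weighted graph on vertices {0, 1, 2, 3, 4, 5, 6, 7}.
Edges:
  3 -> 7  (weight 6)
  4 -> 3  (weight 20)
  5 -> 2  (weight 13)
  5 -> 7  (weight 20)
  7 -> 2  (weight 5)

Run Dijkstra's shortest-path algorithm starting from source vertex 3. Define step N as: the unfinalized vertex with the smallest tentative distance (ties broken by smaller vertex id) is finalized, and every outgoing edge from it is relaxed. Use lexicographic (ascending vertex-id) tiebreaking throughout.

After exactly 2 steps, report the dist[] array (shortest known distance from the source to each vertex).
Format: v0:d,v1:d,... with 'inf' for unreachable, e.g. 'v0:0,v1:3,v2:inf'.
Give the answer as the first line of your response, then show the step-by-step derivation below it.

v0:inf,v1:inf,v2:11,v3:0,v4:inf,v5:inf,v6:inf,v7:6

step 1: dist = v0:inf,v1:inf,v2:inf,v3:0,v4:inf,v5:inf,v6:inf,v7:6
step 2: dist = v0:inf,v1:inf,v2:11,v3:0,v4:inf,v5:inf,v6:inf,v7:6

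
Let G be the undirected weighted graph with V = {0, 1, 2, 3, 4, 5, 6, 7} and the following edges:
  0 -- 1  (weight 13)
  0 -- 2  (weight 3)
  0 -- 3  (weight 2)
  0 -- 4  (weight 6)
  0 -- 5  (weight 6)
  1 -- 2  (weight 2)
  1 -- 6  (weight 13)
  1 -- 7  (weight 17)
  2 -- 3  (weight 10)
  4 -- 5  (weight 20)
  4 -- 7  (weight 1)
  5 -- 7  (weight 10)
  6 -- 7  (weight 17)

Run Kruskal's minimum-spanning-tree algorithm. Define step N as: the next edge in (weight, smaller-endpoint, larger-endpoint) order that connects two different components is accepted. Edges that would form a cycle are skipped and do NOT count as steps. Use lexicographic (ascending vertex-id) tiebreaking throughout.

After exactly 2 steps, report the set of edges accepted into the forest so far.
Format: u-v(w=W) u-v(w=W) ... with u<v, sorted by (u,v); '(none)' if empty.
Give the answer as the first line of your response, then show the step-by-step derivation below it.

0-3(w=2) 4-7(w=1)

step 1: add edge 4-7 (w=1); MST = {4-7(w=1)}
step 2: add edge 0-3 (w=2); MST = {0-3(w=2) 4-7(w=1)}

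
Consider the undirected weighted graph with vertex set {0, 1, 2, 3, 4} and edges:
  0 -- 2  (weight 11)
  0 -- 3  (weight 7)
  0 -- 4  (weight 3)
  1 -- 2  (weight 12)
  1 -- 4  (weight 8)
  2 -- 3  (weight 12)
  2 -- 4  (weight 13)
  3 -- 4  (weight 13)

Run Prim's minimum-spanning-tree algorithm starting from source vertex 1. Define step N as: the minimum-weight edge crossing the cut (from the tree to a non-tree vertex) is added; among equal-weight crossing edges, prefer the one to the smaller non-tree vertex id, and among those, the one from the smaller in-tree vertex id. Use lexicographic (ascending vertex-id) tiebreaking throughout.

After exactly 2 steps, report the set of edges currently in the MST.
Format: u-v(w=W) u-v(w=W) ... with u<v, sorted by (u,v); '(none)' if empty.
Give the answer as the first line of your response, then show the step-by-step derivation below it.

0-4(w=3) 1-4(w=8)

step 1: add edge 1-4 (w=8); MST = {1-4(w=8)}
step 2: add edge 0-4 (w=3); MST = {0-4(w=3) 1-4(w=8)}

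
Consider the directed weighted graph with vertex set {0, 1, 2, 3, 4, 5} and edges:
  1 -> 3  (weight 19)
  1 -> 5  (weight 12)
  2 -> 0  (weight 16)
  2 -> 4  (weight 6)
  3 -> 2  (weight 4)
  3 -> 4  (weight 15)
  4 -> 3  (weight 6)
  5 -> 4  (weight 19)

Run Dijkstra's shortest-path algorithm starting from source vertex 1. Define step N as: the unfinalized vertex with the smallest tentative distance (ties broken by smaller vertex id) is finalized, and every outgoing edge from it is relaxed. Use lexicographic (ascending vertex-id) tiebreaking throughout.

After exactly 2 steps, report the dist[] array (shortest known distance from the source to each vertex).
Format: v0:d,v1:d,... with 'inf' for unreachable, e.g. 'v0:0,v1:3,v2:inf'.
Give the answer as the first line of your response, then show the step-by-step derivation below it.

v0:inf,v1:0,v2:inf,v3:19,v4:31,v5:12

step 1: dist = v0:inf,v1:0,v2:inf,v3:19,v4:inf,v5:12
step 2: dist = v0:inf,v1:0,v2:inf,v3:19,v4:31,v5:12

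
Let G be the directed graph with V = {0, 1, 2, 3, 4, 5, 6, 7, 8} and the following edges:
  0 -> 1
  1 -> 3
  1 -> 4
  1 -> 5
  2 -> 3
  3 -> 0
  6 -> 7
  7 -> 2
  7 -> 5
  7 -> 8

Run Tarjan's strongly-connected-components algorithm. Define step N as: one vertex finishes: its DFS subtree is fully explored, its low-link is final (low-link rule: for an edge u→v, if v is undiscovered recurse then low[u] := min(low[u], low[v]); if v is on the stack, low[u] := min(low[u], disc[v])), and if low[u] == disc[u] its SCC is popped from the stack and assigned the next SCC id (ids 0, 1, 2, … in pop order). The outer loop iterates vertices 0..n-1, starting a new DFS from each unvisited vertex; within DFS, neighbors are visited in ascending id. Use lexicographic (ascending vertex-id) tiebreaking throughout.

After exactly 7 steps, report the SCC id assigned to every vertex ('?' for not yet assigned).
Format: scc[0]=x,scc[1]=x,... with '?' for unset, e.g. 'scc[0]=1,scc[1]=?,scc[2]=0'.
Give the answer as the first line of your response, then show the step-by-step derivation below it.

scc[0]=2,scc[1]=2,scc[2]=3,scc[3]=2,scc[4]=0,scc[5]=1,scc[6]=?,scc[7]=?,scc[8]=4

step 1: low=(low[0]=0,low[1]=1,low[2]=?,low[3]=0,low[4]=?,low[5]=?,low[6]=?,low[7]=?,low[8]=?); scc=(scc[0]=?,scc[1]=?,scc[2]=?,scc[3]=?,scc[4]=?,scc[5]=?,scc[6]=?,scc[7]=?,scc[8]=?)
step 2: low=(low[0]=0,low[1]=0,low[2]=?,low[3]=0,low[4]=3,low[5]=?,low[6]=?,low[7]=?,low[8]=?); scc=(scc[0]=?,scc[1]=?,scc[2]=?,scc[3]=?,scc[4]=0,scc[5]=?,scc[6]=?,scc[7]=?,scc[8]=?)
step 3: low=(low[0]=0,low[1]=0,low[2]=?,low[3]=0,low[4]=3,low[5]=4,low[6]=?,low[7]=?,low[8]=?); scc=(scc[0]=?,scc[1]=?,scc[2]=?,scc[3]=?,scc[4]=0,scc[5]=1,scc[6]=?,scc[7]=?,scc[8]=?)
step 4: low=(low[0]=0,low[1]=0,low[2]=?,low[3]=0,low[4]=3,low[5]=4,low[6]=?,low[7]=?,low[8]=?); scc=(scc[0]=?,scc[1]=?,scc[2]=?,scc[3]=?,scc[4]=0,scc[5]=1,scc[6]=?,scc[7]=?,scc[8]=?)
step 5: low=(low[0]=0,low[1]=0,low[2]=?,low[3]=0,low[4]=3,low[5]=4,low[6]=?,low[7]=?,low[8]=?); scc=(scc[0]=2,scc[1]=2,scc[2]=?,scc[3]=2,scc[4]=0,scc[5]=1,scc[6]=?,scc[7]=?,scc[8]=?)
step 6: low=(low[0]=0,low[1]=0,low[2]=5,low[3]=0,low[4]=3,low[5]=4,low[6]=?,low[7]=?,low[8]=?); scc=(scc[0]=2,scc[1]=2,scc[2]=3,scc[3]=2,scc[4]=0,scc[5]=1,scc[6]=?,scc[7]=?,scc[8]=?)
step 7: low=(low[0]=0,low[1]=0,low[2]=5,low[3]=0,low[4]=3,low[5]=4,low[6]=6,low[7]=7,low[8]=8); scc=(scc[0]=2,scc[1]=2,scc[2]=3,scc[3]=2,scc[4]=0,scc[5]=1,scc[6]=?,scc[7]=?,scc[8]=4)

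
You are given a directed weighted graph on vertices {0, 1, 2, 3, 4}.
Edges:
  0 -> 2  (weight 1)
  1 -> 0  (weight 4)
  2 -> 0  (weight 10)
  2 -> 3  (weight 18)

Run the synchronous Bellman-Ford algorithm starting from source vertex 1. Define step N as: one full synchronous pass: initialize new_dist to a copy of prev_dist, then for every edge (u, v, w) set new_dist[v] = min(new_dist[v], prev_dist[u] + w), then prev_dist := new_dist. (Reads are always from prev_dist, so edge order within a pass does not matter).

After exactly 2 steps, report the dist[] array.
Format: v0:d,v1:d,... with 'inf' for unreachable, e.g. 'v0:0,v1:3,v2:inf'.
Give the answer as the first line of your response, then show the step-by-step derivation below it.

v0:4,v1:0,v2:5,v3:inf,v4:inf

step 1: dist = v0:4,v1:0,v2:inf,v3:inf,v4:inf
step 2: dist = v0:4,v1:0,v2:5,v3:inf,v4:inf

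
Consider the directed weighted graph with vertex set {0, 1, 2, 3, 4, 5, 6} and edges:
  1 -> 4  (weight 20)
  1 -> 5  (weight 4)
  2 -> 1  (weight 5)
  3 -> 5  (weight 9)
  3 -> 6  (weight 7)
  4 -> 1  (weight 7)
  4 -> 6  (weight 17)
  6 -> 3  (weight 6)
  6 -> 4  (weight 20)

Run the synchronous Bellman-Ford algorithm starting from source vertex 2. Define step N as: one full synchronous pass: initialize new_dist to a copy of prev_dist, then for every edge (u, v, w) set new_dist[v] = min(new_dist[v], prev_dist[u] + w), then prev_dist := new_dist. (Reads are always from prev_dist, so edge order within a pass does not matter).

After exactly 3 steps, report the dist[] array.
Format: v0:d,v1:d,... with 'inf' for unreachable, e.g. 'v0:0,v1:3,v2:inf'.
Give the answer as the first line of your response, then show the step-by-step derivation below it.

v0:inf,v1:5,v2:0,v3:inf,v4:25,v5:9,v6:42

step 1: dist = v0:inf,v1:5,v2:0,v3:inf,v4:inf,v5:inf,v6:inf
step 2: dist = v0:inf,v1:5,v2:0,v3:inf,v4:25,v5:9,v6:inf
step 3: dist = v0:inf,v1:5,v2:0,v3:inf,v4:25,v5:9,v6:42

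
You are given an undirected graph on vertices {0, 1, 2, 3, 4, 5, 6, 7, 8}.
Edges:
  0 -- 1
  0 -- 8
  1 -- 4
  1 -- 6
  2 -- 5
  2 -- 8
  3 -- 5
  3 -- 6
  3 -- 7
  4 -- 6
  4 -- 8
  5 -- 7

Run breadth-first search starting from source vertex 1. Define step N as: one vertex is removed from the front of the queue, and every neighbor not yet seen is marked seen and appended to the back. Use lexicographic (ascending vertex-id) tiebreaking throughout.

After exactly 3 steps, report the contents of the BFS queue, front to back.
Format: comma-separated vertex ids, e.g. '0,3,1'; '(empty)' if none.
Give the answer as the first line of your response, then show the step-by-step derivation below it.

6,8

step 1: dequeue 1; queue=[0,4,6]; order=1
step 2: dequeue 0; queue=[4,6,8]; order=1,0
step 3: dequeue 4; queue=[6,8]; order=1,0,4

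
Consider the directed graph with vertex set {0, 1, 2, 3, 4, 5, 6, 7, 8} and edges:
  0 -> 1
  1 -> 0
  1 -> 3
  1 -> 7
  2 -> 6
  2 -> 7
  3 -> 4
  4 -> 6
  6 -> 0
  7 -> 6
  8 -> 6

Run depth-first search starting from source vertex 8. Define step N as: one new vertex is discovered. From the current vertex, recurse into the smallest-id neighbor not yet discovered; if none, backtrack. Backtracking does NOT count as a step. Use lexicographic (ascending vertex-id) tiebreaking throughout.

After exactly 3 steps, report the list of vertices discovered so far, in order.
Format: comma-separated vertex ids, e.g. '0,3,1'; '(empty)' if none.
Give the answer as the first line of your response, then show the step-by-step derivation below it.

8,6,0

step 1: discover 8; path=8; order=8
step 2: discover 6; path=8>6; order=8,6
step 3: discover 0; path=8>6>0; order=8,6,0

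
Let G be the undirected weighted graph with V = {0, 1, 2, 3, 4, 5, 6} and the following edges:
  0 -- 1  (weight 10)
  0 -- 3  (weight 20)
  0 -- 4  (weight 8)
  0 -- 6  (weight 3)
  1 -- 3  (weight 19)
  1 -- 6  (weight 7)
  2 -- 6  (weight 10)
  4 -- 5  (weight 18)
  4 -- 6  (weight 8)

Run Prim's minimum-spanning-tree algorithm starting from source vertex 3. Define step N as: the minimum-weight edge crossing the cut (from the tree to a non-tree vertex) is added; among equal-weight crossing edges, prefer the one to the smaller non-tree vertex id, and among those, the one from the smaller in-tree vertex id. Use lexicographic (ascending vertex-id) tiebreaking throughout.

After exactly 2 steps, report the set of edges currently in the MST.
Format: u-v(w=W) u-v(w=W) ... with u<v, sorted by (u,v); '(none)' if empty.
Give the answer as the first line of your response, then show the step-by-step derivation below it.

1-3(w=19) 1-6(w=7)

step 1: add edge 1-3 (w=19); MST = {1-3(w=19)}
step 2: add edge 1-6 (w=7); MST = {1-3(w=19) 1-6(w=7)}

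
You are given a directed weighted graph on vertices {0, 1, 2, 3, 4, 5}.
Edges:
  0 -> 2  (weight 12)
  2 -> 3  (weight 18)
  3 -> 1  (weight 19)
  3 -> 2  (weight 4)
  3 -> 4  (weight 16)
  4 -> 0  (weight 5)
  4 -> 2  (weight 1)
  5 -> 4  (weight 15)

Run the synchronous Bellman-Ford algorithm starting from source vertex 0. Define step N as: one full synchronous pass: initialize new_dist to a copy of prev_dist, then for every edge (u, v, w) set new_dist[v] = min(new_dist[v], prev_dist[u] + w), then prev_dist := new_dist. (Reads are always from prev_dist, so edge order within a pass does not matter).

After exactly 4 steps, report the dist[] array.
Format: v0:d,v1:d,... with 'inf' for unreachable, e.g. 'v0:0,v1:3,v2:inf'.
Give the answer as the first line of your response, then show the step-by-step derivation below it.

v0:0,v1:49,v2:12,v3:30,v4:46,v5:inf

step 1: dist = v0:0,v1:inf,v2:12,v3:inf,v4:inf,v5:inf
step 2: dist = v0:0,v1:inf,v2:12,v3:30,v4:inf,v5:inf
step 3: dist = v0:0,v1:49,v2:12,v3:30,v4:46,v5:inf
step 4: dist = v0:0,v1:49,v2:12,v3:30,v4:46,v5:inf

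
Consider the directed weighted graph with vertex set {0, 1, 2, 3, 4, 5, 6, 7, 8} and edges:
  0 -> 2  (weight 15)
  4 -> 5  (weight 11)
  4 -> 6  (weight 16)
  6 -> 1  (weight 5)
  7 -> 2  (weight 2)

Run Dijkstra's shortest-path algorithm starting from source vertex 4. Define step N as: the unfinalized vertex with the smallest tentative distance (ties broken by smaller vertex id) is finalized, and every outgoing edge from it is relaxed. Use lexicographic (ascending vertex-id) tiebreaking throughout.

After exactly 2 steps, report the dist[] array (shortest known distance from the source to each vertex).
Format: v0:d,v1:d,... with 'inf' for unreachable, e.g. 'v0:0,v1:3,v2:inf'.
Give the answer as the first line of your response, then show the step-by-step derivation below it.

v0:inf,v1:inf,v2:inf,v3:inf,v4:0,v5:11,v6:16,v7:inf,v8:inf

step 1: dist = v0:inf,v1:inf,v2:inf,v3:inf,v4:0,v5:11,v6:16,v7:inf,v8:inf
step 2: dist = v0:inf,v1:inf,v2:inf,v3:inf,v4:0,v5:11,v6:16,v7:inf,v8:inf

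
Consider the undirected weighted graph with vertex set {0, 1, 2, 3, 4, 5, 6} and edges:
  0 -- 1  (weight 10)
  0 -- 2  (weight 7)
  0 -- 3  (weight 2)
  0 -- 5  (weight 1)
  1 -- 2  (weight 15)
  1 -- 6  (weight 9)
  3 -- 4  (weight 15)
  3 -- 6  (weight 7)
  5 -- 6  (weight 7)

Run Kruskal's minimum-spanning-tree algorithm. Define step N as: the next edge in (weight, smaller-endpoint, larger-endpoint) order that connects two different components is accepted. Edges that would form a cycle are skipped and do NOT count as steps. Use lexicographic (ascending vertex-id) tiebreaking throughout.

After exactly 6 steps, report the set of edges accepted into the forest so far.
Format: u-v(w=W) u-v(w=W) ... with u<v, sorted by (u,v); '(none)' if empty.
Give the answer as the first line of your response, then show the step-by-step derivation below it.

0-2(w=7) 0-3(w=2) 0-5(w=1) 1-6(w=9) 3-4(w=15) 3-6(w=7)

step 1: add edge 0-5 (w=1); MST = {0-5(w=1)}
step 2: add edge 0-3 (w=2); MST = {0-3(w=2) 0-5(w=1)}
step 3: add edge 0-2 (w=7); MST = {0-2(w=7) 0-3(w=2) 0-5(w=1)}
step 4: add edge 3-6 (w=7); MST = {0-2(w=7) 0-3(w=2) 0-5(w=1) 3-6(w=7)}
step 5: add edge 1-6 (w=9); MST = {0-2(w=7) 0-3(w=2) 0-5(w=1) 1-6(w=9) 3-6(w=7)}
step 6: add edge 3-4 (w=15); MST = {0-2(w=7) 0-3(w=2) 0-5(w=1) 1-6(w=9) 3-4(w=15) 3-6(w=7)}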